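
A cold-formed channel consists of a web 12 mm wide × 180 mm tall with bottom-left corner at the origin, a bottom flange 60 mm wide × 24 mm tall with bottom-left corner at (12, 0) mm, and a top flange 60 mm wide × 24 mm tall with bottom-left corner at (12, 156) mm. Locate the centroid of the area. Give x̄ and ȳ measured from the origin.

Part | A | x̄ᵢ | ȳᵢ | A·x̄ᵢ | A·ȳᵢ
web | 2160.00 | 6.00 | 90.00 | 12960.00 | 194400.00
bottom flange | 1440.00 | 42.00 | 12.00 | 60480.00 | 17280.00
top flange | 1440.00 | 42.00 | 168.00 | 60480.00 | 241920.00
Σ | 5040.00 |  |  | 133920.00 | 453600.00
x̄ = 133920.00 / 5040.00 = 26.57 mm
ȳ = 453600.00 / 5040.00 = 90.00 mm

x̄ = 26.57 mm, ȳ = 90.00 mm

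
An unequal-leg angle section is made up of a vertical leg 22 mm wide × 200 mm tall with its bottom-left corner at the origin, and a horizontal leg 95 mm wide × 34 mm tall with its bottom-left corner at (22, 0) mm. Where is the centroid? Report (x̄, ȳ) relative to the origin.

vertical leg: A = 22 × 200 = 4400.00, centroid at (11.00, 100.00).
horizontal leg: A = 95 × 34 = 3230.00, centroid at (69.50, 17.00).
ΣA = 7630.00 mm²
ΣAx̄ = (4400.00)(11.00) + (3230.00)(69.50) = 272885.00 mm³
ΣAȳ = (4400.00)(100.00) + (3230.00)(17.00) = 494910.00 mm³
x̄ = 272885.00 / 7630.00 = 35.76 mm
ȳ = 494910.00 / 7630.00 = 64.86 mm

x̄ = 35.76 mm, ȳ = 64.86 mm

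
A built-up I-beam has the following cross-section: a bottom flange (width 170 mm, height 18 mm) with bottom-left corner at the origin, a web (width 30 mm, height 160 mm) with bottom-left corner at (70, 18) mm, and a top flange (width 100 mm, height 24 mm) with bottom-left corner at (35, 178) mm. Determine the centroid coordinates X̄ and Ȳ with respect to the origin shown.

bottom flange: A = 170 × 18 = 3060.00, centroid at (85.00, 9.00).
web: A = 30 × 160 = 4800.00, centroid at (85.00, 98.00).
top flange: A = 100 × 24 = 2400.00, centroid at (85.00, 190.00).
ΣA = 10260.00 mm²
ΣAX̄ = (3060.00)(85.00) + (4800.00)(85.00) + (2400.00)(85.00) = 872100.00 mm³
ΣAȲ = (3060.00)(9.00) + (4800.00)(98.00) + (2400.00)(190.00) = 953940.00 mm³
X̄ = 872100.00 / 10260.00 = 85.00 mm
Ȳ = 953940.00 / 10260.00 = 92.98 mm

X̄ = 85.00 mm, Ȳ = 92.98 mm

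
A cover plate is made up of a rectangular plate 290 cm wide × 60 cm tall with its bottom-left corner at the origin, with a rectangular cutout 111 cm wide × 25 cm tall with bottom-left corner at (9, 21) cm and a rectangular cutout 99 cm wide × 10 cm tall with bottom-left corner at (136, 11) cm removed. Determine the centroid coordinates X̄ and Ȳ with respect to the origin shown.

X̄ = 158.44 cm, Ȳ = 30.30 cm

plate: A = 290 × 60 = 17400.00, centroid at (145.00, 30.00).
hole 1: A = −(111 × 25) = -2775.00, centroid at (64.50, 33.50).
hole 2: A = −(99 × 10) = -990.00, centroid at (185.50, 16.00).
ΣA = 13635.00 cm²
ΣAX̄ = (17400.00)(145.00) + (-2775.00)(64.50) + (-990.00)(185.50) = 2160367.50 cm³
ΣAȲ = (17400.00)(30.00) + (-2775.00)(33.50) + (-990.00)(16.00) = 413197.50 cm³
X̄ = 2160367.50 / 13635.00 = 158.44 cm
Ȳ = 413197.50 / 13635.00 = 30.30 cm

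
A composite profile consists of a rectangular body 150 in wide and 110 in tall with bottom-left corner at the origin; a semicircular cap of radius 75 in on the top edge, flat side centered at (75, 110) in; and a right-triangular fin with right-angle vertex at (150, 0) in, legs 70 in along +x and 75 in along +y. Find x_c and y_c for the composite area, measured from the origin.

x_c = 84.23 in, y_c = 79.62 in

rectangular body: A = 150 × 110 = 16500.00, centroid at (75.00, 55.00).
semicircular top: A = ½π·75² = 8835.73, centroid at (75.00, 141.83).
triangular fin: A = ½·70·75 = 2625.00, centroid at (173.33, 25.00).
ΣA = 27960.73 in², ΣAx_c = 2355179.70 in³, ΣAy_c = 2226305.23 in³.
x_c = 2355179.70/27960.73 = 84.23 in; y_c = 2226305.23/27960.73 = 79.62 in.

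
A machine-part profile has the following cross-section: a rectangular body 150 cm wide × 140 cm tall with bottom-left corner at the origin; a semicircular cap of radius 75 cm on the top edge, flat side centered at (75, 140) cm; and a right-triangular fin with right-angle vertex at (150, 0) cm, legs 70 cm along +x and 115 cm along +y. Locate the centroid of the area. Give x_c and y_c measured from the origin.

Part | A | x̄ᵢ | ȳᵢ | A·x̄ᵢ | A·ȳᵢ
rectangular body | 21000.00 | 75.00 | 70.00 | 1575000.00 | 1470000.00
semicircular top | 8835.73 | 75.00 | 171.83 | 662679.70 | 1518252.11
triangular fin | 4025.00 | 173.33 | 38.33 | 697666.67 | 154291.67
Σ | 33860.73 |  |  | 2935346.37 | 3142543.77
x_c = 2935346.37 / 33860.73 = 86.69 cm
y_c = 3142543.77 / 33860.73 = 92.81 cm

x_c = 86.69 cm, y_c = 92.81 cm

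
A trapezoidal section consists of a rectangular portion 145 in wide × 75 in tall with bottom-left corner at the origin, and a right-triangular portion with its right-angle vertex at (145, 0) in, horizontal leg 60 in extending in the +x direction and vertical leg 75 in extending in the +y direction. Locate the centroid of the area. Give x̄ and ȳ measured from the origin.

rectangular portion: A = 145 × 75 = 10875.00, centroid at (72.50, 37.50).
triangular portion: A = ½·60·75 = 2250.00, centroid at (165.00, 25.00).
ΣA = 13125.00 in², ΣAx̄ = 1159687.50 in³, ΣAȳ = 464062.50 in³.
x̄ = 1159687.50/13125.00 = 88.36 in; ȳ = 464062.50/13125.00 = 35.36 in.

x̄ = 88.36 in, ȳ = 35.36 in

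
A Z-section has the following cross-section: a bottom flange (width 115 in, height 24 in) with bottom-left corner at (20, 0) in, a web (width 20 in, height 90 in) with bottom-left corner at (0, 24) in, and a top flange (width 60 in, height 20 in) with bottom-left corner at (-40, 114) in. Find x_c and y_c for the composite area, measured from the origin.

bottom flange: A = 115 × 24 = 2760.00, centroid at (77.50, 12.00).
web: A = 20 × 90 = 1800.00, centroid at (10.00, 69.00).
top flange: A = 60 × 20 = 1200.00, centroid at (-10.00, 124.00).
ΣA = 5760.00 in², ΣAx_c = 219900.00 in³, ΣAy_c = 306120.00 in³.
x_c = 219900.00/5760.00 = 38.18 in; y_c = 306120.00/5760.00 = 53.15 in.

x_c = 38.18 in, y_c = 53.15 in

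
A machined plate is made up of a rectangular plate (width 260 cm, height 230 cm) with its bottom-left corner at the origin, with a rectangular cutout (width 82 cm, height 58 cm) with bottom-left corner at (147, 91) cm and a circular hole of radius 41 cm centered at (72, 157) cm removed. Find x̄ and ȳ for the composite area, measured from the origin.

x̄ = 130.61 cm, ȳ = 110.06 cm

plate: A = 260 × 230 = 59800.00, centroid at (130.00, 115.00).
hole 1: A = −(82 × 58) = -4756.00, centroid at (188.00, 120.00).
hole 2: A = −π·41² = -5281.02, centroid at (72.00, 157.00).
ΣA = 49762.98 cm²
ΣAx̄ = (59800.00)(130.00) + (-4756.00)(188.00) + (-5281.02)(72.00) = 6499638.76 cm³
ΣAȳ = (59800.00)(115.00) + (-4756.00)(120.00) + (-5281.02)(157.00) = 5477160.29 cm³
x̄ = 6499638.76 / 49762.98 = 130.61 cm
ȳ = 5477160.29 / 49762.98 = 110.06 cm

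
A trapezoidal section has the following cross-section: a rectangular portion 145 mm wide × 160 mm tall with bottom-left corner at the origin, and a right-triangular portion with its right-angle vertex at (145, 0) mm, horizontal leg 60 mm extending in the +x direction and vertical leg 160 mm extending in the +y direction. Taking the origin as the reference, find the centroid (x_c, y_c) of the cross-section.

Part | A | x̄ᵢ | ȳᵢ | A·x̄ᵢ | A·ȳᵢ
rectangular portion | 23200.00 | 72.50 | 80.00 | 1682000.00 | 1856000.00
triangular portion | 4800.00 | 165.00 | 53.33 | 792000.00 | 256000.00
Σ | 28000.00 |  |  | 2474000.00 | 2112000.00
x_c = 2474000.00 / 28000.00 = 88.36 mm
y_c = 2112000.00 / 28000.00 = 75.43 mm

x_c = 88.36 mm, y_c = 75.43 mm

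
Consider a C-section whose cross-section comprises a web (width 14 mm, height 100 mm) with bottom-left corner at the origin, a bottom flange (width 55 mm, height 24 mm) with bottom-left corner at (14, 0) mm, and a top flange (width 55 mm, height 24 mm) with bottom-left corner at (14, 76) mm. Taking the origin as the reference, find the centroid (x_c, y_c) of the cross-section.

x_c = 29.54 mm, y_c = 50.00 mm

web: A = 14 × 100 = 1400.00, centroid at (7.00, 50.00).
bottom flange: A = 55 × 24 = 1320.00, centroid at (41.50, 12.00).
top flange: A = 55 × 24 = 1320.00, centroid at (41.50, 88.00).
ΣA = 4040.00 mm², ΣAx_c = 119360.00 mm³, ΣAy_c = 202000.00 mm³.
x_c = 119360.00/4040.00 = 29.54 mm; y_c = 202000.00/4040.00 = 50.00 mm.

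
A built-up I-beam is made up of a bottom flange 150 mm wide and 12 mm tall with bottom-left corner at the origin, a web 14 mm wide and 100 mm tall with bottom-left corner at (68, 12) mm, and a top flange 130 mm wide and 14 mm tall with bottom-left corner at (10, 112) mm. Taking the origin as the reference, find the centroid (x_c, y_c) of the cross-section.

Part | A | x̄ᵢ | ȳᵢ | A·x̄ᵢ | A·ȳᵢ
bottom flange | 1800.00 | 75.00 | 6.00 | 135000.00 | 10800.00
web | 1400.00 | 75.00 | 62.00 | 105000.00 | 86800.00
top flange | 1820.00 | 75.00 | 119.00 | 136500.00 | 216580.00
Σ | 5020.00 |  |  | 376500.00 | 314180.00
x_c = 376500.00 / 5020.00 = 75.00 mm
y_c = 314180.00 / 5020.00 = 62.59 mm

x_c = 75.00 mm, y_c = 62.59 mm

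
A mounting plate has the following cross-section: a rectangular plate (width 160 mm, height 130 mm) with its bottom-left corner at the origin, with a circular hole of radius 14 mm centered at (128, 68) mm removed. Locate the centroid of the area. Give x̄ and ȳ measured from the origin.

plate: A = 160 × 130 = 20800.00, centroid at (80.00, 65.00).
hole: A = −π·14² = -615.75, centroid at (128.00, 68.00).
ΣA = 20184.25 mm²
ΣAx̄ = (20800.00)(80.00) + (-615.75)(128.00) = 1585183.72 mm³
ΣAȳ = (20800.00)(65.00) + (-615.75)(68.00) = 1310128.85 mm³
x̄ = 1585183.72 / 20184.25 = 78.54 mm
ȳ = 1310128.85 / 20184.25 = 64.91 mm

x̄ = 78.54 mm, ȳ = 64.91 mm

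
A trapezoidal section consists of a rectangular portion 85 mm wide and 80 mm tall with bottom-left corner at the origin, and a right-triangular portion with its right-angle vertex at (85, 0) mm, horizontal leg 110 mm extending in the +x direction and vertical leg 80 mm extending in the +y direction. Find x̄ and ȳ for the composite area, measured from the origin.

rectangular portion: A = 85 × 80 = 6800.00, centroid at (42.50, 40.00).
triangular portion: A = ½·110·80 = 4400.00, centroid at (121.67, 26.67).
ΣA = 11200.00 mm², ΣAx̄ = 824333.33 mm³, ΣAȳ = 389333.33 mm³.
x̄ = 824333.33/11200.00 = 73.60 mm; ȳ = 389333.33/11200.00 = 34.76 mm.

x̄ = 73.60 mm, ȳ = 34.76 mm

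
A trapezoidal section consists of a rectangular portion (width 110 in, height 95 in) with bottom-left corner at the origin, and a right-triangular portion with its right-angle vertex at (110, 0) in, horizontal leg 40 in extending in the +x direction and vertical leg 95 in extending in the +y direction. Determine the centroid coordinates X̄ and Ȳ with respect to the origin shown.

X̄ = 65.51 in, Ȳ = 45.06 in

rectangular portion: A = 110 × 95 = 10450.00, centroid at (55.00, 47.50).
triangular portion: A = ½·40·95 = 1900.00, centroid at (123.33, 31.67).
ΣA = 12350.00 in²
ΣAX̄ = (10450.00)(55.00) + (1900.00)(123.33) = 809083.33 in³
ΣAȲ = (10450.00)(47.50) + (1900.00)(31.67) = 556541.67 in³
X̄ = 809083.33 / 12350.00 = 65.51 in
Ȳ = 556541.67 / 12350.00 = 45.06 in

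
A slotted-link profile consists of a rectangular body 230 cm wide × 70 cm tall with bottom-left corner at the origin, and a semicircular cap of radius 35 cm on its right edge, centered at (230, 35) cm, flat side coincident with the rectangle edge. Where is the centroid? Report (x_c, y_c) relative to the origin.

x_c = 128.86 cm, y_c = 35.00 cm

rectangular body: A = 230 × 70 = 16100.00, centroid at (115.00, 35.00).
semicircular end: A = ½π·35² = 1924.23, centroid at (244.85, 35.00).
ΣA = 18024.23 cm²
ΣAx_c = (16100.00)(115.00) + (1924.23)(244.85) = 2322655.20 cm³
ΣAy_c = (16100.00)(35.00) + (1924.23)(35.00) = 630847.89 cm³
x_c = 2322655.20 / 18024.23 = 128.86 cm
y_c = 630847.89 / 18024.23 = 35.00 cm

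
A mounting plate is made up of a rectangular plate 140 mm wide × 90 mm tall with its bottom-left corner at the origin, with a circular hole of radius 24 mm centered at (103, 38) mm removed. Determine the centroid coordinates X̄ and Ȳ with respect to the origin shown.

X̄ = 64.47 mm, Ȳ = 46.17 mm

plate: A = 140 × 90 = 12600.00, centroid at (70.00, 45.00).
hole: A = −π·24² = -1809.56, centroid at (103.00, 38.00).
ΣA = 10790.44 mm², ΣAX̄ = 695615.59 mm³, ΣAȲ = 498236.82 mm³.
X̄ = 695615.59/10790.44 = 64.47 mm; Ȳ = 498236.82/10790.44 = 46.17 mm.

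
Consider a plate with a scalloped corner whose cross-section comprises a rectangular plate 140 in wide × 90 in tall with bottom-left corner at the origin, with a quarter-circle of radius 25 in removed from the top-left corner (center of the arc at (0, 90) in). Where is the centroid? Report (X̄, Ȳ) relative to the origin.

Part | A | x̄ᵢ | ȳᵢ | A·x̄ᵢ | A·ȳᵢ
plate | 12600.00 | 70.00 | 45.00 | 882000.00 | 567000.00
removed quarter-circle | -490.87 | 10.61 | 79.39 | -5208.33 | -38970.31
Σ | 12109.13 |  |  | 876791.67 | 528029.69
X̄ = 876791.67 / 12109.13 = 72.41 in
Ȳ = 528029.69 / 12109.13 = 43.61 in

X̄ = 72.41 in, Ȳ = 43.61 in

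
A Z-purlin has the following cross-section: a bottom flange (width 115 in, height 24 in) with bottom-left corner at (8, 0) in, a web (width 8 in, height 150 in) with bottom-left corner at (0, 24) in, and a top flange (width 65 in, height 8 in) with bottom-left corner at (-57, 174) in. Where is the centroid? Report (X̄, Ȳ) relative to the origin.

Part | A | x̄ᵢ | ȳᵢ | A·x̄ᵢ | A·ȳᵢ
bottom flange | 2760.00 | 65.50 | 12.00 | 180780.00 | 33120.00
web | 1200.00 | 4.00 | 99.00 | 4800.00 | 118800.00
top flange | 520.00 | -24.50 | 178.00 | -12740.00 | 92560.00
Σ | 4480.00 |  |  | 172840.00 | 244480.00
X̄ = 172840.00 / 4480.00 = 38.58 in
Ȳ = 244480.00 / 4480.00 = 54.57 in

X̄ = 38.58 in, Ȳ = 54.57 in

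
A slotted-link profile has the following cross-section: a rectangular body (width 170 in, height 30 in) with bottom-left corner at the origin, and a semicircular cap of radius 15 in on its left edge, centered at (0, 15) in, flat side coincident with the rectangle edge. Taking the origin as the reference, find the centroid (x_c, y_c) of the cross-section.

x_c = 79.08 in, y_c = 15.00 in

rectangular body: A = 170 × 30 = 5100.00, centroid at (85.00, 15.00).
semicircular end: A = ½π·15² = 353.43, centroid at (-6.37, 15.00).
ΣA = 5453.43 in²
ΣAx_c = (5100.00)(85.00) + (353.43)(-6.37) = 431250.00 in³
ΣAy_c = (5100.00)(15.00) + (353.43)(15.00) = 81801.44 in³
x_c = 431250.00 / 5453.43 = 79.08 in
y_c = 81801.44 / 5453.43 = 15.00 in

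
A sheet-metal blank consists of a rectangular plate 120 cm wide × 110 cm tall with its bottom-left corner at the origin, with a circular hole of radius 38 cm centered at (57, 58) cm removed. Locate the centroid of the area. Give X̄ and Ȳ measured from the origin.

X̄ = 61.57 cm, Ȳ = 53.43 cm

Part | A | x̄ᵢ | ȳᵢ | A·x̄ᵢ | A·ȳᵢ
plate | 13200.00 | 60.00 | 55.00 | 792000.00 | 726000.00
hole | -4536.46 | 57.00 | 58.00 | -258578.21 | -263114.67
Σ | 8663.54 |  |  | 533421.79 | 462885.33
X̄ = 533421.79 / 8663.54 = 61.57 cm
Ȳ = 462885.33 / 8663.54 = 53.43 cm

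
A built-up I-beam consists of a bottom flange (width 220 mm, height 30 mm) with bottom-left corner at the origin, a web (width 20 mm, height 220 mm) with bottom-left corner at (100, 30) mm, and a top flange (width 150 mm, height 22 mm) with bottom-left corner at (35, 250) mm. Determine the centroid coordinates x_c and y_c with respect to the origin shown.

bottom flange: A = 220 × 30 = 6600.00, centroid at (110.00, 15.00).
web: A = 20 × 220 = 4400.00, centroid at (110.00, 140.00).
top flange: A = 150 × 22 = 3300.00, centroid at (110.00, 261.00).
ΣA = 14300.00 mm², ΣAx_c = 1573000.00 mm³, ΣAy_c = 1576300.00 mm³.
x_c = 1573000.00/14300.00 = 110.00 mm; y_c = 1576300.00/14300.00 = 110.23 mm.

x_c = 110.00 mm, y_c = 110.23 mm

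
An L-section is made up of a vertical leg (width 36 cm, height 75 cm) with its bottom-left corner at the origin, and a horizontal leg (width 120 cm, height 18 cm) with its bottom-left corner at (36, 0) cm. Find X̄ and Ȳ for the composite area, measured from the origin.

X̄ = 52.67 cm, Ȳ = 24.83 cm

vertical leg: A = 36 × 75 = 2700.00, centroid at (18.00, 37.50).
horizontal leg: A = 120 × 18 = 2160.00, centroid at (96.00, 9.00).
ΣA = 4860.00 cm²
ΣAX̄ = (2700.00)(18.00) + (2160.00)(96.00) = 255960.00 cm³
ΣAȲ = (2700.00)(37.50) + (2160.00)(9.00) = 120690.00 cm³
X̄ = 255960.00 / 4860.00 = 52.67 cm
Ȳ = 120690.00 / 4860.00 = 24.83 cm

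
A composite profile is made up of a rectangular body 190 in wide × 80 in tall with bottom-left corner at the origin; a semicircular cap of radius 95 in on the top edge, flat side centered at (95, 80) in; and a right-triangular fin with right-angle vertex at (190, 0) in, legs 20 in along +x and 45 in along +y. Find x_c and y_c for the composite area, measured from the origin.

x_c = 96.53 in, y_c = 77.80 in

rectangular body: A = 190 × 80 = 15200.00, centroid at (95.00, 40.00).
semicircular top: A = ½π·95² = 14176.44, centroid at (95.00, 120.32).
triangular fin: A = ½·20·45 = 450.00, centroid at (196.67, 15.00).
ΣA = 29826.44 in², ΣAx_c = 2879261.50 in³, ΣAy_c = 2320448.28 in³.
x_c = 2879261.50/29826.44 = 96.53 in; y_c = 2320448.28/29826.44 = 77.80 in.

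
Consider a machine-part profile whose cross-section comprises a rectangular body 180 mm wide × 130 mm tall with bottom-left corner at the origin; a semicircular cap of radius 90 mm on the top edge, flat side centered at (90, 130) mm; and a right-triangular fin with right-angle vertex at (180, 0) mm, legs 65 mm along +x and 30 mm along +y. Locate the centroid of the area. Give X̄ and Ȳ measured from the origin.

X̄ = 92.93 mm, Ȳ = 98.95 mm

rectangular body: A = 180 × 130 = 23400.00, centroid at (90.00, 65.00).
semicircular top: A = ½π·90² = 12723.45, centroid at (90.00, 168.20).
triangular fin: A = ½·65·30 = 975.00, centroid at (201.67, 10.00).
ΣA = 37098.45 mm²
ΣAX̄ = (23400.00)(90.00) + (12723.45)(90.00) + (975.00)(201.67) = 3447735.52 mm³
ΣAȲ = (23400.00)(65.00) + (12723.45)(168.20) + (975.00)(10.00) = 3670798.53 mm³
X̄ = 3447735.52 / 37098.45 = 92.93 mm
Ȳ = 3670798.53 / 37098.45 = 98.95 mm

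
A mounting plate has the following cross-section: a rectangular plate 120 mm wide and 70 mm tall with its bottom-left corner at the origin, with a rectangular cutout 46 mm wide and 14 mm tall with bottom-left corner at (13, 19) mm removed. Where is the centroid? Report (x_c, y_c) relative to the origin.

Part | A | x̄ᵢ | ȳᵢ | A·x̄ᵢ | A·ȳᵢ
plate | 8400.00 | 60.00 | 35.00 | 504000.00 | 294000.00
hole | -644.00 | 36.00 | 26.00 | -23184.00 | -16744.00
Σ | 7756.00 |  |  | 480816.00 | 277256.00
x_c = 480816.00 / 7756.00 = 61.99 mm
y_c = 277256.00 / 7756.00 = 35.75 mm

x_c = 61.99 mm, y_c = 35.75 mm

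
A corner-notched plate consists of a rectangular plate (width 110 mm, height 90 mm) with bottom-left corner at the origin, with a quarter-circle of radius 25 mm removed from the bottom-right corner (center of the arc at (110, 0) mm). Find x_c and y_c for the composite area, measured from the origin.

x_c = 52.68 mm, y_c = 46.79 mm

plate: A = 110 × 90 = 9900.00, centroid at (55.00, 45.00).
removed quarter-circle: A = −¼π·25² = -490.87, centroid at (99.39, 10.61).
ΣA = 9409.13 mm²
ΣAx_c = (9900.00)(55.00) + (-490.87)(99.39) = 495712.21 mm³
ΣAy_c = (9900.00)(45.00) + (-490.87)(10.61) = 440291.67 mm³
x_c = 495712.21 / 9409.13 = 52.68 mm
y_c = 440291.67 / 9409.13 = 46.79 mm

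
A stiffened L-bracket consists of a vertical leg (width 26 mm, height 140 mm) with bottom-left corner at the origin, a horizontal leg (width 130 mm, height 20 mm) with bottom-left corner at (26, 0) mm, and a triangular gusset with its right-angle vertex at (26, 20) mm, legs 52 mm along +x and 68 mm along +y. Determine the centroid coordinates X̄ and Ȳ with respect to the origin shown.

Part | A | x̄ᵢ | ȳᵢ | A·x̄ᵢ | A·ȳᵢ
vertical leg | 3640.00 | 13.00 | 70.00 | 47320.00 | 254800.00
horizontal leg | 2600.00 | 91.00 | 10.00 | 236600.00 | 26000.00
gusset | 1768.00 | 43.33 | 42.67 | 76613.33 | 75434.67
Σ | 8008.00 |  |  | 360533.33 | 356234.67
X̄ = 360533.33 / 8008.00 = 45.02 mm
Ȳ = 356234.67 / 8008.00 = 44.48 mm

X̄ = 45.02 mm, Ȳ = 44.48 mm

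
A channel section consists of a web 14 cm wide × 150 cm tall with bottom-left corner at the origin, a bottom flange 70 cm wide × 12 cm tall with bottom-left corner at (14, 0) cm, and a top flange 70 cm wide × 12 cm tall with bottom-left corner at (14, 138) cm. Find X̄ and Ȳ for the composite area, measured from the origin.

X̄ = 25.67 cm, Ȳ = 75.00 cm

web: A = 14 × 150 = 2100.00, centroid at (7.00, 75.00).
bottom flange: A = 70 × 12 = 840.00, centroid at (49.00, 6.00).
top flange: A = 70 × 12 = 840.00, centroid at (49.00, 144.00).
ΣA = 3780.00 cm², ΣAX̄ = 97020.00 cm³, ΣAȲ = 283500.00 cm³.
X̄ = 97020.00/3780.00 = 25.67 cm; Ȳ = 283500.00/3780.00 = 75.00 cm.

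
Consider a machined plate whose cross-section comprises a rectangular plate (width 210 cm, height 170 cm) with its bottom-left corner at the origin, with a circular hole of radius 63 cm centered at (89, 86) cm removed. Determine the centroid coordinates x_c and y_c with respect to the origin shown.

x_c = 113.59 cm, y_c = 84.46 cm

plate: A = 210 × 170 = 35700.00, centroid at (105.00, 85.00).
hole: A = −π·63² = -12468.98, centroid at (89.00, 86.00).
ΣA = 23231.02 cm²
ΣAx_c = (35700.00)(105.00) + (-12468.98)(89.00) = 2638760.67 cm³
ΣAy_c = (35700.00)(85.00) + (-12468.98)(86.00) = 1962167.61 cm³
x_c = 2638760.67 / 23231.02 = 113.59 cm
y_c = 1962167.61 / 23231.02 = 84.46 cm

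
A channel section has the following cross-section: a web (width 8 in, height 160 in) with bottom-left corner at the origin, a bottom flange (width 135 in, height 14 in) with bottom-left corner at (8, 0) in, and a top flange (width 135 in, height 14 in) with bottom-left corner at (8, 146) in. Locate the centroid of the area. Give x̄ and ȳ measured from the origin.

x̄ = 57.41 in, ȳ = 80.00 in

web: A = 8 × 160 = 1280.00, centroid at (4.00, 80.00).
bottom flange: A = 135 × 14 = 1890.00, centroid at (75.50, 7.00).
top flange: A = 135 × 14 = 1890.00, centroid at (75.50, 153.00).
ΣA = 5060.00 in², ΣAx̄ = 290510.00 in³, ΣAȳ = 404800.00 in³.
x̄ = 290510.00/5060.00 = 57.41 in; ȳ = 404800.00/5060.00 = 80.00 in.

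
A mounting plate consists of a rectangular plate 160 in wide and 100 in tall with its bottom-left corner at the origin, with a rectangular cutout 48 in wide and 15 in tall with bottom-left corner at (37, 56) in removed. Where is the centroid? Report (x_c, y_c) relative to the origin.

x_c = 80.90 in, y_c = 49.36 in

plate: A = 160 × 100 = 16000.00, centroid at (80.00, 50.00).
hole: A = −(48 × 15) = -720.00, centroid at (61.00, 63.50).
ΣA = 15280.00 in²
ΣAx_c = (16000.00)(80.00) + (-720.00)(61.00) = 1236080.00 in³
ΣAy_c = (16000.00)(50.00) + (-720.00)(63.50) = 754280.00 in³
x_c = 1236080.00 / 15280.00 = 80.90 in
y_c = 754280.00 / 15280.00 = 49.36 in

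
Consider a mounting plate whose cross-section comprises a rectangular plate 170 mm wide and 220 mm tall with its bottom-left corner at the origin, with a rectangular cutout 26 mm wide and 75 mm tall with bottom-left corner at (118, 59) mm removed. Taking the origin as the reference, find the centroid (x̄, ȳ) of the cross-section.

plate: A = 170 × 220 = 37400.00, centroid at (85.00, 110.00).
hole: A = −(26 × 75) = -1950.00, centroid at (131.00, 96.50).
ΣA = 35450.00 mm²
ΣAx̄ = (37400.00)(85.00) + (-1950.00)(131.00) = 2923550.00 mm³
ΣAȳ = (37400.00)(110.00) + (-1950.00)(96.50) = 3925825.00 mm³
x̄ = 2923550.00 / 35450.00 = 82.47 mm
ȳ = 3925825.00 / 35450.00 = 110.74 mm

x̄ = 82.47 mm, ȳ = 110.74 mm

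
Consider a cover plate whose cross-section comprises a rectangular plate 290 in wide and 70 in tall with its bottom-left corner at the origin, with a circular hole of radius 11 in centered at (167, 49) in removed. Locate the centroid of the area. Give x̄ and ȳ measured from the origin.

x̄ = 144.58 in, ȳ = 34.73 in

plate: A = 290 × 70 = 20300.00, centroid at (145.00, 35.00).
hole: A = −π·11² = -380.13, centroid at (167.00, 49.00).
ΣA = 19919.87 in², ΣAx̄ = 2880017.84 in³, ΣAȳ = 691873.50 in³.
x̄ = 2880017.84/19919.87 = 144.58 in; ȳ = 691873.50/19919.87 = 34.73 in.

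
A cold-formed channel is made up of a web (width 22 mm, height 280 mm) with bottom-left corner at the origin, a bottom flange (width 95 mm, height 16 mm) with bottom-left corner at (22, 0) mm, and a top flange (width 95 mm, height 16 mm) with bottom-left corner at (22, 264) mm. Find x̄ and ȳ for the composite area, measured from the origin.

x̄ = 30.33 mm, ȳ = 140.00 mm

Part | A | x̄ᵢ | ȳᵢ | A·x̄ᵢ | A·ȳᵢ
web | 6160.00 | 11.00 | 140.00 | 67760.00 | 862400.00
bottom flange | 1520.00 | 69.50 | 8.00 | 105640.00 | 12160.00
top flange | 1520.00 | 69.50 | 272.00 | 105640.00 | 413440.00
Σ | 9200.00 |  |  | 279040.00 | 1288000.00
x̄ = 279040.00 / 9200.00 = 30.33 mm
ȳ = 1288000.00 / 9200.00 = 140.00 mm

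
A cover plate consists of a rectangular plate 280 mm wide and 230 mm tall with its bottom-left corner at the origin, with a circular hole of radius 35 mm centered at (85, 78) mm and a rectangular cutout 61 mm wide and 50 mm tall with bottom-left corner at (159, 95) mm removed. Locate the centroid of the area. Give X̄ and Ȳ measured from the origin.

X̄ = 141.06 mm, Ȳ = 117.21 mm

Part | A | x̄ᵢ | ȳᵢ | A·x̄ᵢ | A·ȳᵢ
plate | 64400.00 | 140.00 | 115.00 | 9016000.00 | 7406000.00
hole 1 | -3848.45 | 85.00 | 78.00 | -327118.34 | -300179.18
hole 2 | -3050.00 | 189.50 | 120.00 | -577975.00 | -366000.00
Σ | 57501.55 |  |  | 8110906.66 | 6739820.82
X̄ = 8110906.66 / 57501.55 = 141.06 mm
Ȳ = 6739820.82 / 57501.55 = 117.21 mm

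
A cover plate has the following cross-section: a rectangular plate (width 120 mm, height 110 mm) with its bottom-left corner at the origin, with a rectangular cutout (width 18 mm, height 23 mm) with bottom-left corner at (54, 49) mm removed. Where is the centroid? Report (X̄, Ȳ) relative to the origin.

X̄ = 59.90 mm, Ȳ = 54.82 mm

plate: A = 120 × 110 = 13200.00, centroid at (60.00, 55.00).
hole: A = −(18 × 23) = -414.00, centroid at (63.00, 60.50).
ΣA = 12786.00 mm², ΣAX̄ = 765918.00 mm³, ΣAȲ = 700953.00 mm³.
X̄ = 765918.00/12786.00 = 59.90 mm; Ȳ = 700953.00/12786.00 = 54.82 mm.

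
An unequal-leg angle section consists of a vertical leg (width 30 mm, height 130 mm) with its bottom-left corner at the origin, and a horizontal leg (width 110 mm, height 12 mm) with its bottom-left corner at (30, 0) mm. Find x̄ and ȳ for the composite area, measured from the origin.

x̄ = 32.70 mm, ȳ = 50.08 mm

Part | A | x̄ᵢ | ȳᵢ | A·x̄ᵢ | A·ȳᵢ
vertical leg | 3900.00 | 15.00 | 65.00 | 58500.00 | 253500.00
horizontal leg | 1320.00 | 85.00 | 6.00 | 112200.00 | 7920.00
Σ | 5220.00 |  |  | 170700.00 | 261420.00
x̄ = 170700.00 / 5220.00 = 32.70 mm
ȳ = 261420.00 / 5220.00 = 50.08 mm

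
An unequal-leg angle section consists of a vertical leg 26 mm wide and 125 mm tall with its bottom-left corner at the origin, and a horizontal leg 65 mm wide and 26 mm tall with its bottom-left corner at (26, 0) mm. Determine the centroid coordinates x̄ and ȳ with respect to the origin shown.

x̄ = 28.57 mm, ȳ = 45.57 mm

vertical leg: A = 26 × 125 = 3250.00, centroid at (13.00, 62.50).
horizontal leg: A = 65 × 26 = 1690.00, centroid at (58.50, 13.00).
ΣA = 4940.00 mm², ΣAx̄ = 141115.00 mm³, ΣAȳ = 225095.00 mm³.
x̄ = 141115.00/4940.00 = 28.57 mm; ȳ = 225095.00/4940.00 = 45.57 mm.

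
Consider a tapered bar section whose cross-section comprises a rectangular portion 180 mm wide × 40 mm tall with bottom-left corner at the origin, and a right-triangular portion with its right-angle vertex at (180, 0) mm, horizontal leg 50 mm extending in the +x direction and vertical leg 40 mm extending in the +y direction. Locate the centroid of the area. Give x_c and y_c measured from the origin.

Part | A | x̄ᵢ | ȳᵢ | A·x̄ᵢ | A·ȳᵢ
rectangular portion | 7200.00 | 90.00 | 20.00 | 648000.00 | 144000.00
triangular portion | 1000.00 | 196.67 | 13.33 | 196666.67 | 13333.33
Σ | 8200.00 |  |  | 844666.67 | 157333.33
x_c = 844666.67 / 8200.00 = 103.01 mm
y_c = 157333.33 / 8200.00 = 19.19 mm

x_c = 103.01 mm, y_c = 19.19 mm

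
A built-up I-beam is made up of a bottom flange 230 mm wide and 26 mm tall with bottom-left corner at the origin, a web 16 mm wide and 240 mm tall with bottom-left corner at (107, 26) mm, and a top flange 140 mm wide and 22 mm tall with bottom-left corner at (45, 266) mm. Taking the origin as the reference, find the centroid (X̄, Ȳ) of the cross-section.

bottom flange: A = 230 × 26 = 5980.00, centroid at (115.00, 13.00).
web: A = 16 × 240 = 3840.00, centroid at (115.00, 146.00).
top flange: A = 140 × 22 = 3080.00, centroid at (115.00, 277.00).
ΣA = 12900.00 mm²
ΣAX̄ = (5980.00)(115.00) + (3840.00)(115.00) + (3080.00)(115.00) = 1483500.00 mm³
ΣAȲ = (5980.00)(13.00) + (3840.00)(146.00) + (3080.00)(277.00) = 1491540.00 mm³
X̄ = 1483500.00 / 12900.00 = 115.00 mm
Ȳ = 1491540.00 / 12900.00 = 115.62 mm

X̄ = 115.00 mm, Ȳ = 115.62 mm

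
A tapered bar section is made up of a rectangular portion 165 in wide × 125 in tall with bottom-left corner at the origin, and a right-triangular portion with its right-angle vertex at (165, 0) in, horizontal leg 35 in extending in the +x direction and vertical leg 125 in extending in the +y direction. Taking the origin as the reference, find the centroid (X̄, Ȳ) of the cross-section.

X̄ = 91.53 in, Ȳ = 60.50 in

Part | A | x̄ᵢ | ȳᵢ | A·x̄ᵢ | A·ȳᵢ
rectangular portion | 20625.00 | 82.50 | 62.50 | 1701562.50 | 1289062.50
triangular portion | 2187.50 | 176.67 | 41.67 | 386458.33 | 91145.83
Σ | 22812.50 |  |  | 2088020.83 | 1380208.33
X̄ = 2088020.83 / 22812.50 = 91.53 in
Ȳ = 1380208.33 / 22812.50 = 60.50 in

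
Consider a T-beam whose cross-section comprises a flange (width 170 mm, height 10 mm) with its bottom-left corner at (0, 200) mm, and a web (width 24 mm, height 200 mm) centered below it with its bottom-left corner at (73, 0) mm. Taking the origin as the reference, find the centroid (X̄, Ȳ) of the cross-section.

web: A = 24 × 200 = 4800.00, centroid at (85.00, 100.00).
flange: A = 170 × 10 = 1700.00, centroid at (85.00, 205.00).
ΣA = 6500.00 mm², ΣAX̄ = 552500.00 mm³, ΣAȲ = 828500.00 mm³.
X̄ = 552500.00/6500.00 = 85.00 mm; Ȳ = 828500.00/6500.00 = 127.46 mm.

X̄ = 85.00 mm, Ȳ = 127.46 mm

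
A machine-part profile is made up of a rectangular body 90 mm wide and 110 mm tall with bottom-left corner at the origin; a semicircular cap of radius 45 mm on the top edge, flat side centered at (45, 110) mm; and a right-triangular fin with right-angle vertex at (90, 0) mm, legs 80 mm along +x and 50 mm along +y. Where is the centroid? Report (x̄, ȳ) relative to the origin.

rectangular body: A = 90 × 110 = 9900.00, centroid at (45.00, 55.00).
semicircular top: A = ½π·45² = 3180.86, centroid at (45.00, 129.10).
triangular fin: A = ½·80·50 = 2000.00, centroid at (116.67, 16.67).
ΣA = 15080.86 mm²
ΣAx̄ = (9900.00)(45.00) + (3180.86)(45.00) + (2000.00)(116.67) = 821972.15 mm³
ΣAȳ = (9900.00)(55.00) + (3180.86)(129.10) + (2000.00)(16.67) = 988478.22 mm³
x̄ = 821972.15 / 15080.86 = 54.50 mm
ȳ = 988478.22 / 15080.86 = 65.55 mm

x̄ = 54.50 mm, ȳ = 65.55 mm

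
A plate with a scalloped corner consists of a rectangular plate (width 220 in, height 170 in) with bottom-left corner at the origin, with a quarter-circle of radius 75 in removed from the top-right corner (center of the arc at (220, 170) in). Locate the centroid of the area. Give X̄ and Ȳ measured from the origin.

plate: A = 220 × 170 = 37400.00, centroid at (110.00, 85.00).
removed quarter-circle: A = −¼π·75² = -4417.86, centroid at (188.17, 138.17).
ΣA = 32982.14 in²
ΣAX̄ = (37400.00)(110.00) + (-4417.86)(188.17) = 3282694.77 in³
ΣAȲ = (37400.00)(85.00) + (-4417.86)(138.17) = 2568588.01 in³
X̄ = 3282694.77 / 32982.14 = 99.53 in
Ȳ = 2568588.01 / 32982.14 = 77.88 in

X̄ = 99.53 in, Ȳ = 77.88 in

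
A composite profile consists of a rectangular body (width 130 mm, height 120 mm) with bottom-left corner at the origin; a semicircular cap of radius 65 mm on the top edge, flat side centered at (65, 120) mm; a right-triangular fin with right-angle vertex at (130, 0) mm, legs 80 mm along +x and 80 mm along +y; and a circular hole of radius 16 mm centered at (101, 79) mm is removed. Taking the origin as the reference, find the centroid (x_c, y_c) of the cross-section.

x_c = 75.73 mm, y_c = 78.65 mm

rectangular body: A = 130 × 120 = 15600.00, centroid at (65.00, 60.00).
semicircular top: A = ½π·65² = 6636.61, centroid at (65.00, 147.59).
triangular fin: A = ½·80·80 = 3200.00, centroid at (156.67, 26.67).
hole: A = −π·16² = -804.25, centroid at (101.00, 79.00).
ΣA = 24632.37 mm², ΣAx_c = 1865484.25 mm³, ΣAy_c = 1937274.83 mm³.
x_c = 1865484.25/24632.37 = 75.73 mm; y_c = 1937274.83/24632.37 = 78.65 mm.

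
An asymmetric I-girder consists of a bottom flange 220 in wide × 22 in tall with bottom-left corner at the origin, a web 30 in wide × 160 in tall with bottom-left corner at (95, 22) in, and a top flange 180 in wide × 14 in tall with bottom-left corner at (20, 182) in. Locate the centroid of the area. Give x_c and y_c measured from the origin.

bottom flange: A = 220 × 22 = 4840.00, centroid at (110.00, 11.00).
web: A = 30 × 160 = 4800.00, centroid at (110.00, 102.00).
top flange: A = 180 × 14 = 2520.00, centroid at (110.00, 189.00).
ΣA = 12160.00 in²
ΣAx_c = (4840.00)(110.00) + (4800.00)(110.00) + (2520.00)(110.00) = 1337600.00 in³
ΣAy_c = (4840.00)(11.00) + (4800.00)(102.00) + (2520.00)(189.00) = 1019120.00 in³
x_c = 1337600.00 / 12160.00 = 110.00 in
y_c = 1019120.00 / 12160.00 = 83.81 in

x_c = 110.00 in, y_c = 83.81 in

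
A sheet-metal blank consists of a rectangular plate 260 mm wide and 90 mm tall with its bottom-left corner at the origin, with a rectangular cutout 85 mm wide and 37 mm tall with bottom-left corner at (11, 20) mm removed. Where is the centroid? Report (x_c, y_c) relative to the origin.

Part | A | x̄ᵢ | ȳᵢ | A·x̄ᵢ | A·ȳᵢ
plate | 23400.00 | 130.00 | 45.00 | 3042000.00 | 1053000.00
hole | -3145.00 | 53.50 | 38.50 | -168257.50 | -121082.50
Σ | 20255.00 |  |  | 2873742.50 | 931917.50
x_c = 2873742.50 / 20255.00 = 141.88 mm
y_c = 931917.50 / 20255.00 = 46.01 mm

x_c = 141.88 mm, y_c = 46.01 mm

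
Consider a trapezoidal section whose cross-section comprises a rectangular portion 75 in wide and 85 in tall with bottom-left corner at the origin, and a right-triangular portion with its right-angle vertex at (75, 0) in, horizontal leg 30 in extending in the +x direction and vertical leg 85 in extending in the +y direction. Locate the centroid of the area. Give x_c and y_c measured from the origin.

rectangular portion: A = 75 × 85 = 6375.00, centroid at (37.50, 42.50).
triangular portion: A = ½·30·85 = 1275.00, centroid at (85.00, 28.33).
ΣA = 7650.00 in²
ΣAx_c = (6375.00)(37.50) + (1275.00)(85.00) = 347437.50 in³
ΣAy_c = (6375.00)(42.50) + (1275.00)(28.33) = 307062.50 in³
x_c = 347437.50 / 7650.00 = 45.42 in
y_c = 307062.50 / 7650.00 = 40.14 in

x_c = 45.42 in, y_c = 40.14 in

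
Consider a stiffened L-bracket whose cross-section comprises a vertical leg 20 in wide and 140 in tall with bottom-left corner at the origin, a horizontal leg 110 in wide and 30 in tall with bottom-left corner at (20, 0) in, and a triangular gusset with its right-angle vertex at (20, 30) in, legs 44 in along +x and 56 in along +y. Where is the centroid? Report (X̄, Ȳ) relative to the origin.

Part | A | x̄ᵢ | ȳᵢ | A·x̄ᵢ | A·ȳᵢ
vertical leg | 2800.00 | 10.00 | 70.00 | 28000.00 | 196000.00
horizontal leg | 3300.00 | 75.00 | 15.00 | 247500.00 | 49500.00
gusset | 1232.00 | 34.67 | 48.67 | 42709.33 | 59957.33
Σ | 7332.00 |  |  | 318209.33 | 305457.33
X̄ = 318209.33 / 7332.00 = 43.40 in
Ȳ = 305457.33 / 7332.00 = 41.66 in

X̄ = 43.40 in, Ȳ = 41.66 in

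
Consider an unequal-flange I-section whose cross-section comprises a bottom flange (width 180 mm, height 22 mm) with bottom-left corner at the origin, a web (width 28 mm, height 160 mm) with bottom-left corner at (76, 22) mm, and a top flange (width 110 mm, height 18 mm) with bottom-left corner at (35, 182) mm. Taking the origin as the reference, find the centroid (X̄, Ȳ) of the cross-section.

X̄ = 90.00 mm, Ȳ = 84.33 mm

Part | A | x̄ᵢ | ȳᵢ | A·x̄ᵢ | A·ȳᵢ
bottom flange | 3960.00 | 90.00 | 11.00 | 356400.00 | 43560.00
web | 4480.00 | 90.00 | 102.00 | 403200.00 | 456960.00
top flange | 1980.00 | 90.00 | 191.00 | 178200.00 | 378180.00
Σ | 10420.00 |  |  | 937800.00 | 878700.00
X̄ = 937800.00 / 10420.00 = 90.00 mm
Ȳ = 878700.00 / 10420.00 = 84.33 mm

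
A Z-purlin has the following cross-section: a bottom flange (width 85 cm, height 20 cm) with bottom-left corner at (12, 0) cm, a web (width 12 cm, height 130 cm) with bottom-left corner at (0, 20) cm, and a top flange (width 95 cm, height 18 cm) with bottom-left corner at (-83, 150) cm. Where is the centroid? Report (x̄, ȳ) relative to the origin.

Part | A | x̄ᵢ | ȳᵢ | A·x̄ᵢ | A·ȳᵢ
bottom flange | 1700.00 | 54.50 | 10.00 | 92650.00 | 17000.00
web | 1560.00 | 6.00 | 85.00 | 9360.00 | 132600.00
top flange | 1710.00 | -35.50 | 159.00 | -60705.00 | 271890.00
Σ | 4970.00 |  |  | 41305.00 | 421490.00
x̄ = 41305.00 / 4970.00 = 8.31 cm
ȳ = 421490.00 / 4970.00 = 84.81 cm

x̄ = 8.31 cm, ȳ = 84.81 cm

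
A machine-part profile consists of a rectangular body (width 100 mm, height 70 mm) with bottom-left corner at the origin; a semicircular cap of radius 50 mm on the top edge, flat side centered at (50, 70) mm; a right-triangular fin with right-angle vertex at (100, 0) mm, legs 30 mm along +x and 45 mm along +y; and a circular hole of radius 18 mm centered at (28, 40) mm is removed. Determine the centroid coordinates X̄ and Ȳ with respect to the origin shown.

X̄ = 55.94 mm, Ȳ = 54.10 mm

rectangular body: A = 100 × 70 = 7000.00, centroid at (50.00, 35.00).
semicircular top: A = ½π·50² = 3926.99, centroid at (50.00, 91.22).
triangular fin: A = ½·30·45 = 675.00, centroid at (110.00, 15.00).
hole: A = −π·18² = -1017.88, centroid at (28.00, 40.00).
ΣA = 10584.11 mm²
ΣAX̄ = (7000.00)(50.00) + (3926.99)(50.00) + (675.00)(110.00) + (-1017.88)(28.00) = 592099.01 mm³
ΣAȲ = (7000.00)(35.00) + (3926.99)(91.22) + (675.00)(15.00) + (-1017.88)(40.00) = 572632.65 mm³
X̄ = 592099.01 / 10584.11 = 55.94 mm
Ȳ = 572632.65 / 10584.11 = 54.10 mm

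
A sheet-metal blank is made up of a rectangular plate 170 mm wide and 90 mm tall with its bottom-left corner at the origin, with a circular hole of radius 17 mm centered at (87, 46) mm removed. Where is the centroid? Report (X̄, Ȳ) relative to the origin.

plate: A = 170 × 90 = 15300.00, centroid at (85.00, 45.00).
hole: A = −π·17² = -907.92, centroid at (87.00, 46.00).
ΣA = 14392.08 mm²
ΣAX̄ = (15300.00)(85.00) + (-907.92)(87.00) = 1221510.94 mm³
ΣAȲ = (15300.00)(45.00) + (-907.92)(46.00) = 646735.67 mm³
X̄ = 1221510.94 / 14392.08 = 84.87 mm
Ȳ = 646735.67 / 14392.08 = 44.94 mm

X̄ = 84.87 mm, Ȳ = 44.94 mm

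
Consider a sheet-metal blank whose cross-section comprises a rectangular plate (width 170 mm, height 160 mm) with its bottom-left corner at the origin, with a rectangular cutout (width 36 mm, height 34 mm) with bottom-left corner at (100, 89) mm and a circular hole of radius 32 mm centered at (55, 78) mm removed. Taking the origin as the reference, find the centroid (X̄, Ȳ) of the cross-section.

Part | A | x̄ᵢ | ȳᵢ | A·x̄ᵢ | A·ȳᵢ
plate | 27200.00 | 85.00 | 80.00 | 2312000.00 | 2176000.00
hole 1 | -1224.00 | 118.00 | 106.00 | -144432.00 | -129744.00
hole 2 | -3216.99 | 55.00 | 78.00 | -176934.50 | -250925.29
Σ | 22759.01 |  |  | 1990633.50 | 1795330.71
X̄ = 1990633.50 / 22759.01 = 87.47 mm
Ȳ = 1795330.71 / 22759.01 = 78.88 mm

X̄ = 87.47 mm, Ȳ = 78.88 mm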